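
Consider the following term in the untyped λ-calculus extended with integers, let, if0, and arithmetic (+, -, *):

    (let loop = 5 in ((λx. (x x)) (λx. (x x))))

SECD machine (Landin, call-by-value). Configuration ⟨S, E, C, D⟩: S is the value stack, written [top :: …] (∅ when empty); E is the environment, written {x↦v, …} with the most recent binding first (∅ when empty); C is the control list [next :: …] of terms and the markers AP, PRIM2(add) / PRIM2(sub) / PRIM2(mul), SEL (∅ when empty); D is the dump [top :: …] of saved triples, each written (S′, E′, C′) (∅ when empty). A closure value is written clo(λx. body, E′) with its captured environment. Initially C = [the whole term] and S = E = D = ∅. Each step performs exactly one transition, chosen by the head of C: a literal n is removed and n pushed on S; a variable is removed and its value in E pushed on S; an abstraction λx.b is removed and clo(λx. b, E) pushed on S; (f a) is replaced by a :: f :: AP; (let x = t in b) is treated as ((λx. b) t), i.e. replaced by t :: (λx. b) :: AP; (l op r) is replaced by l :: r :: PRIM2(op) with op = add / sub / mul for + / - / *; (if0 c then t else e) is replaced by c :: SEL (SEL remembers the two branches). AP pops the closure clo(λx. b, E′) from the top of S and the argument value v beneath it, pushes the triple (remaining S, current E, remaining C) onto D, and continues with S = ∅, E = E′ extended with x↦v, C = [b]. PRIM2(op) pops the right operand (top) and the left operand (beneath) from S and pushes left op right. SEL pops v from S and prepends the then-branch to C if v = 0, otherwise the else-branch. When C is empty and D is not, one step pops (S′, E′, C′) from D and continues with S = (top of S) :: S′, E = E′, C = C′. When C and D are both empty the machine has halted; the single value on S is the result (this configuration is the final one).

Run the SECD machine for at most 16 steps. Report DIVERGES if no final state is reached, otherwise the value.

Answer: DIVERGES (no final state within 16 steps)

Machine steps:
step 0: ⟨S=∅; E=∅; C=[(let loop = 5 in ((λx. (x x)) (λx. (x x))))]; D=∅⟩
step 1: ⟨S=∅; E=∅; C=[5 :: (λloop. ((λx. (x x)) (λx. (x x)))) :: AP]; D=∅⟩
step 2: ⟨S=[5]; E=∅; C=[(λloop. ((λx. (x x)) (λx. (x x)))) :: AP]; D=∅⟩
step 3: ⟨S=[clo(λloop. ((λx. (x x)) (λx. (x x))), ∅) :: 5]; E=∅; C=[AP]; D=∅⟩
step 4: ⟨S=∅; E={loop↦5}; C=[((λx. (x x)) (λx. (x x)))]; D=[(∅, ∅, ∅)]⟩
step 5: ⟨S=∅; E={loop↦5}; C=[(λx. (x x)) :: (λx. (x x)) :: AP]; D=[(∅, ∅, ∅)]⟩
step 6: ⟨S=[clo(λx. (x x), {loop↦5})]; E={loop↦5}; C=[(λx. (x x)) :: AP]; D=[(∅, ∅, ∅)]⟩
step 7: ⟨S=[clo(λx. (x x), {loop↦5}) :: clo(λx. (x x), {loop↦5})]; E={loop↦5}; C=[AP]; D=[(∅, ∅, ∅)]⟩
step 8: ⟨S=∅; E={x↦clo(λx. (x x), {loop↦5}), loop↦5}; C=[(x x)]; D=[(∅, {loop↦5}, ∅) :: (∅, ∅, ∅)]⟩
step 9: ⟨S=∅; E={x↦clo(λx. (x x), {loop↦5}), loop↦5}; C=[x :: x :: AP]; D=[(∅, {loop↦5}, ∅) :: (∅, ∅, ∅)]⟩
step 10: ⟨S=[clo(λx. (x x), {loop↦5})]; E={x↦clo(λx. (x x), {loop↦5}), loop↦5}; C=[x :: AP]; D=[(∅, {loop↦5}, ∅) :: (∅, ∅, ∅)]⟩
step 11: ⟨S=[clo(λx. (x x), {loop↦5}) :: clo(λx. (x x), {loop↦5})]; E={x↦clo(λx. (x x), {loop↦5}), loop↦5}; C=[AP]; D=[(∅, {loop↦5}, ∅) :: (∅, ∅, ∅)]⟩
step 12: ⟨S=∅; E={x↦clo(λx. (x x), {loop↦5}), loop↦5}; C=[(x x)]; D=[(∅, {x↦clo(λx. (x x), {loop↦5}), loop↦5}, ∅) :: (∅, {loop↦5}, ∅) :: (∅, ∅, ∅)]⟩
step 13: ⟨S=∅; E={x↦clo(λx. (x x), {loop↦5}), loop↦5}; C=[x :: x :: AP]; D=[(∅, {x↦clo(λx. (x x), {loop↦5}), loop↦5}, ∅) :: (∅, {loop↦5}, ∅) :: (∅, ∅, ∅)]⟩
step 14: ⟨S=[clo(λx. (x x), {loop↦5})]; E={x↦clo(λx. (x x), {loop↦5}), loop↦5}; C=[x :: AP]; D=[(∅, {x↦clo(λx. (x x), {loop↦5}), loop↦5}, ∅) :: (∅, {loop↦5}, ∅) :: (∅, ∅, ∅)]⟩
step 15: ⟨S=[clo(λx. (x x), {loop↦5}) :: clo(λx. (x x), {loop↦5})]; E={x↦clo(λx. (x x), {loop↦5}), loop↦5}; C=[AP]; D=[(∅, {x↦clo(λx. (x x), {loop↦5}), loop↦5}, ∅) :: (∅, {loop↦5}, ∅) :: (∅, ∅, ∅)]⟩
step 16: ⟨S=∅; E={x↦clo(λx. (x x), {loop↦5}), loop↦5}; C=[(x x)]; D=[(∅, {x↦clo(λx. (x x), {loop↦5}), loop↦5}, ∅) :: (∅, {x↦clo(λx. (x x), {loop↦5}), loop↦5}, ∅) :: (∅, {loop↦5}, ∅) :: (∅, ∅, ∅)]⟩
→ 16 transitions taken and the configuration is still not final: no result within 16 steps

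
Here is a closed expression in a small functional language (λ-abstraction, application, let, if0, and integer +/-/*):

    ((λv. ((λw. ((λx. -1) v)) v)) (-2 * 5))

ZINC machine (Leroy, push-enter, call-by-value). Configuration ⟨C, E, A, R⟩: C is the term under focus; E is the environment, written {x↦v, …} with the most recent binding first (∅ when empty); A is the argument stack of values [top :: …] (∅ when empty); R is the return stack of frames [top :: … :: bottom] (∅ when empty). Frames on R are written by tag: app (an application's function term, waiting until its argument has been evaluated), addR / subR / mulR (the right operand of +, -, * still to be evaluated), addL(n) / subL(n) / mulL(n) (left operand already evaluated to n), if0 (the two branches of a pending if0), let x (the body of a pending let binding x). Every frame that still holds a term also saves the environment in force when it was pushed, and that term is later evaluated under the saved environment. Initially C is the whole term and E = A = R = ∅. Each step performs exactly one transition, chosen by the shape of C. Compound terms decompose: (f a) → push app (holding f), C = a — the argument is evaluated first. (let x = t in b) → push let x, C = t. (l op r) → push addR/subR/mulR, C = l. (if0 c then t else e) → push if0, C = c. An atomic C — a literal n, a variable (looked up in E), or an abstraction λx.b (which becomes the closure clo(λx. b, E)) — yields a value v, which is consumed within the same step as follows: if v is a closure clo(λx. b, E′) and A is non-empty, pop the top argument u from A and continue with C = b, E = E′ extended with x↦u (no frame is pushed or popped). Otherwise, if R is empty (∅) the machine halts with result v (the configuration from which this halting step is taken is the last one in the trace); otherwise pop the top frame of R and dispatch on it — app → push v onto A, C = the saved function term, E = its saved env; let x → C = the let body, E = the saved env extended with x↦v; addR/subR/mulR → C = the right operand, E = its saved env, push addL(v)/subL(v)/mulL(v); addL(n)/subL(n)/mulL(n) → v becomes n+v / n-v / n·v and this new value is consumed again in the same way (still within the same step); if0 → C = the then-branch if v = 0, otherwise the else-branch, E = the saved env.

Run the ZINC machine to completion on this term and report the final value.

Answer: -1

Execution trace:
0. [C=((λv. ((λw. ((λx. -1) v)) v)) (-2 * 5)) | E=∅ | A=∅ | R=∅]
1. [C=(-2 * 5) | E=∅ | A=∅ | R=[app]]
2. [C=-2 | E=∅ | A=∅ | R=[mulR :: app]]
3. [C=5 | E=∅ | A=∅ | R=[mulL(-2) :: app]]
4. [C=(λv. ((λw. ((λx. -1) v)) v)) | E=∅ | A=[-10] | R=∅]
5. [C=((λw. ((λx. -1) v)) v) | E={v↦-10} | A=∅ | R=∅]
6. [C=v | E={v↦-10} | A=∅ | R=[app]]
7. [C=(λw. ((λx. -1) v)) | E={v↦-10} | A=[-10] | R=∅]
8. [C=((λx. -1) v) | E={w↦-10, v↦-10} | A=∅ | R=∅]
9. [C=v | E={w↦-10, v↦-10} | A=∅ | R=[app]]
10. [C=(λx. -1) | E={w↦-10, v↦-10} | A=[-10] | R=∅]
11. [C=-1 | E={x↦-10, w↦-10, v↦-10} | A=∅ | R=∅]
→ final value -1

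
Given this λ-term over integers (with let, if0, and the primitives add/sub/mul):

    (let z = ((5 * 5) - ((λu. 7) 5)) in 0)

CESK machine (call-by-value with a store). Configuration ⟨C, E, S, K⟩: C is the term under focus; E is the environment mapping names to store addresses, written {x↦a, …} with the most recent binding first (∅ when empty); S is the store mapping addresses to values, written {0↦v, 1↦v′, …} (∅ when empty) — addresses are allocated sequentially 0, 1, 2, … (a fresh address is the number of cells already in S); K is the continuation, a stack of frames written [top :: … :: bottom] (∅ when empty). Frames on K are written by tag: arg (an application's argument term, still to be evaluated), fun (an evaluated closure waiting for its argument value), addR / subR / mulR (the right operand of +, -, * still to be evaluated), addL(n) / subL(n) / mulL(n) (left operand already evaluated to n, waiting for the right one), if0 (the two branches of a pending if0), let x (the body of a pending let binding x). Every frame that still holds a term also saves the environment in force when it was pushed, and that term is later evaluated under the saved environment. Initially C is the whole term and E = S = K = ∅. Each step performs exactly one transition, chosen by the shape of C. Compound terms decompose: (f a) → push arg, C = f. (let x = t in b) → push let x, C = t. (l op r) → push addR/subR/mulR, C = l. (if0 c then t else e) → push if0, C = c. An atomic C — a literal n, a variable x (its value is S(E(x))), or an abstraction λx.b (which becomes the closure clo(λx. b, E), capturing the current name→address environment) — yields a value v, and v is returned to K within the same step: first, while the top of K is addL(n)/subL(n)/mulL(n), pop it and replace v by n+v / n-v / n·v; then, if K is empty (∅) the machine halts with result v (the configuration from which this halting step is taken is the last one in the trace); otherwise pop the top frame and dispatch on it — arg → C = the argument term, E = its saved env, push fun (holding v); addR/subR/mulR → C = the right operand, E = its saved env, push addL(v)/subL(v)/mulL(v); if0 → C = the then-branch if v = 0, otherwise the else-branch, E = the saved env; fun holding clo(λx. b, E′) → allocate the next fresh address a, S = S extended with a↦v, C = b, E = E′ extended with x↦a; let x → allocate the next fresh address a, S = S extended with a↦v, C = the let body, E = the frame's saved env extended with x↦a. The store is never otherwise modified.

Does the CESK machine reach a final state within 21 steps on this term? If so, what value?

step 0: ⟨C=(let z = ((5 * 5) - ((λu. 7) 5)) in 0); E=∅; S=∅; K=∅⟩
step 1: ⟨C=((5 * 5) - ((λu. 7) 5)); E=∅; S=∅; K=[let z]⟩
step 2: ⟨C=(5 * 5); E=∅; S=∅; K=[subR :: let z]⟩
step 3: ⟨C=5; E=∅; S=∅; K=[mulR :: subR :: let z]⟩
step 4: ⟨C=5; E=∅; S=∅; K=[mulL(5) :: subR :: let z]⟩
step 5: ⟨C=((λu. 7) 5); E=∅; S=∅; K=[subL(25) :: let z]⟩
step 6: ⟨C=(λu. 7); E=∅; S=∅; K=[arg :: subL(25) :: let z]⟩
step 7: ⟨C=5; E=∅; S=∅; K=[fun :: subL(25) :: let z]⟩
step 8: ⟨C=7; E={u↦0}; S={0↦5}; K=[subL(25) :: let z]⟩
step 9: ⟨C=0; E={z↦1}; S={0↦5, 1↦18}; K=∅⟩
→ final value 0

Answer: 0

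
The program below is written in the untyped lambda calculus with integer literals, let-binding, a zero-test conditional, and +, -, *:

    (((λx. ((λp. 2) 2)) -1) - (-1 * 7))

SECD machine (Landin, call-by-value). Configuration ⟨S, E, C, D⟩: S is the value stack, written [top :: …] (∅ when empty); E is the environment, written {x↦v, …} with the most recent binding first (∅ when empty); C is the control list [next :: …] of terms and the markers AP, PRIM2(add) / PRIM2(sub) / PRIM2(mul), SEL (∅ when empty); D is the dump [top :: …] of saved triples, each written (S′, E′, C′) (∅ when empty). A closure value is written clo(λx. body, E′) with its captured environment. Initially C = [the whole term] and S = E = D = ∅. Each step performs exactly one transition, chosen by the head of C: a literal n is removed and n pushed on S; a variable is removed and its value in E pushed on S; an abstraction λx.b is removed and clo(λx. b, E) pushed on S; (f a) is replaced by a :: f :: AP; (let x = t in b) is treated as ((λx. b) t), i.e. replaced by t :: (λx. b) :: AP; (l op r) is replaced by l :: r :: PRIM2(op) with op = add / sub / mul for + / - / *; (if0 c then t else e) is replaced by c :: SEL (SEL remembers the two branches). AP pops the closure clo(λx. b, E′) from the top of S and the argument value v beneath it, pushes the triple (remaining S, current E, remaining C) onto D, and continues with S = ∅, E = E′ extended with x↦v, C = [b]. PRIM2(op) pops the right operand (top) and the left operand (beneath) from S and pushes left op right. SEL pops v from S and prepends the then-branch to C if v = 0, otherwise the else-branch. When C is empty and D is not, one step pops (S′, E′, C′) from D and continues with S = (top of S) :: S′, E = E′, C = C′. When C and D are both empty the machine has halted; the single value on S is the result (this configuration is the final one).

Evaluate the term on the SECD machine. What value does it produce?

Answer: 9

Machine steps:
[0] [S=∅ | E=∅ | C=[(((λx. ((λp. 2) 2)) -1) - (-1 * 7))] | D=∅]
[1] [S=∅ | E=∅ | C=[((λx. ((λp. 2) 2)) -1) :: (-1 * 7) :: PRIM2(sub)] | D=∅]
[2] [S=∅ | E=∅ | C=[-1 :: (λx. ((λp. 2) 2)) :: AP :: (-1 * 7) :: PRIM2(sub)] | D=∅]
[3] [S=[-1] | E=∅ | C=[(λx. ((λp. 2) 2)) :: AP :: (-1 * 7) :: PRIM2(sub)] | D=∅]
[4] [S=[clo(λx. ((λp. 2) 2), ∅) :: -1] | E=∅ | C=[AP :: (-1 * 7) :: PRIM2(sub)] | D=∅]
[5] [S=∅ | E={x↦-1} | C=[((λp. 2) 2)] | D=[(∅, ∅, [(-1 * 7) :: PRIM2(sub)])]]
[6] [S=∅ | E={x↦-1} | C=[2 :: (λp. 2) :: AP] | D=[(∅, ∅, [(-1 * 7) :: PRIM2(sub)])]]
[7] [S=[2] | E={x↦-1} | C=[(λp. 2) :: AP] | D=[(∅, ∅, [(-1 * 7) :: PRIM2(sub)])]]
[8] [S=[clo(λp. 2, {x↦-1}) :: 2] | E={x↦-1} | C=[AP] | D=[(∅, ∅, [(-1 * 7) :: PRIM2(sub)])]]
[9] [S=∅ | E={p↦2, x↦-1} | C=[2] | D=[(∅, {x↦-1}, ∅) :: (∅, ∅, [(-1 * 7) :: PRIM2(sub)])]]
[10] [S=[2] | E={p↦2, x↦-1} | C=∅ | D=[(∅, {x↦-1}, ∅) :: (∅, ∅, [(-1 * 7) :: PRIM2(sub)])]]
[11] [S=[2] | E={x↦-1} | C=∅ | D=[(∅, ∅, [(-1 * 7) :: PRIM2(sub)])]]
[12] [S=[2] | E=∅ | C=[(-1 * 7) :: PRIM2(sub)] | D=∅]
[13] [S=[2] | E=∅ | C=[-1 :: 7 :: PRIM2(mul) :: PRIM2(sub)] | D=∅]
[14] [S=[-1 :: 2] | E=∅ | C=[7 :: PRIM2(mul) :: PRIM2(sub)] | D=∅]
[15] [S=[7 :: -1 :: 2] | E=∅ | C=[PRIM2(mul) :: PRIM2(sub)] | D=∅]
[16] [S=[-7 :: 2] | E=∅ | C=[PRIM2(sub)] | D=∅]
[17] [S=[9] | E=∅ | C=∅ | D=∅]
→ final value 9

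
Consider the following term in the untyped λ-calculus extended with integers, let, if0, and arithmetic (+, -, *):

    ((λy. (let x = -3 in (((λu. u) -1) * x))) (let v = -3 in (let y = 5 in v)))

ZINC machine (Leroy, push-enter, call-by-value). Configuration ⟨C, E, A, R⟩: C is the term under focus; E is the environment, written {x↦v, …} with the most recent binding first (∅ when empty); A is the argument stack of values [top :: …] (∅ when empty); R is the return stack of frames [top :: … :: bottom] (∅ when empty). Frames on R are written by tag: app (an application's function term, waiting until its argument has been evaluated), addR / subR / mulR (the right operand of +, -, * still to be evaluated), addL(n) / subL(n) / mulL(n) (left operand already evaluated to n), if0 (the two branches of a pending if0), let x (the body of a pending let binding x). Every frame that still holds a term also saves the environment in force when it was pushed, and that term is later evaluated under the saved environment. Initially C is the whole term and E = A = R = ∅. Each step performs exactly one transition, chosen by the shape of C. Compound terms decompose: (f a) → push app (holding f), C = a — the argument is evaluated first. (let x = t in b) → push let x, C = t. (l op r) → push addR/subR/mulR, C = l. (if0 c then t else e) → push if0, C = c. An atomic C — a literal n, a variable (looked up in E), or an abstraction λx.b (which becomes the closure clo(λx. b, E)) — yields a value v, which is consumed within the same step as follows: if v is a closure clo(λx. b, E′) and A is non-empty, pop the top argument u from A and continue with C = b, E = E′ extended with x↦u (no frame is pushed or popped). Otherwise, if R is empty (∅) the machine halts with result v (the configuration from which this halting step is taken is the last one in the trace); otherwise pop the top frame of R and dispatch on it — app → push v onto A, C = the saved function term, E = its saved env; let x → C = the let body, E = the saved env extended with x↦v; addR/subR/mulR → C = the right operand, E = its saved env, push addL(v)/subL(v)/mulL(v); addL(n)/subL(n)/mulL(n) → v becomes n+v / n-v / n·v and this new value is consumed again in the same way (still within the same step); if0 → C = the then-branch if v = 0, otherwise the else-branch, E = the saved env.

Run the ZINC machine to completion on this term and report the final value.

Answer: 3

Machine steps:
step 0: <C=((λy. (let x = -3 in (((λu. u) -1) * x))) (let v = -3 in (let y = 5 in v))), E=∅, A=∅, R=∅>
step 1: <C=(let v = -3 in (let y = 5 in v)), E=∅, A=∅, R=[app]>
step 2: <C=-3, E=∅, A=∅, R=[let v :: app]>
step 3: <C=(let y = 5 in v), E={v↦-3}, A=∅, R=[app]>
step 4: <C=5, E={v↦-3}, A=∅, R=[let y :: app]>
step 5: <C=v, E={y↦5, v↦-3}, A=∅, R=[app]>
step 6: <C=(λy. (let x = -3 in (((λu. u) -1) * x))), E=∅, A=[-3], R=∅>
step 7: <C=(let x = -3 in (((λu. u) -1) * x)), E={y↦-3}, A=∅, R=∅>
step 8: <C=-3, E={y↦-3}, A=∅, R=[let x]>
step 9: <C=(((λu. u) -1) * x), E={x↦-3, y↦-3}, A=∅, R=∅>
step 10: <C=((λu. u) -1), E={x↦-3, y↦-3}, A=∅, R=[mulR]>
step 11: <C=-1, E={x↦-3, y↦-3}, A=∅, R=[app :: mulR]>
step 12: <C=(λu. u), E={x↦-3, y↦-3}, A=[-1], R=[mulR]>
step 13: <C=u, E={u↦-1, x↦-3, y↦-3}, A=∅, R=[mulR]>
step 14: <C=x, E={x↦-3, y↦-3}, A=∅, R=[mulL(-1)]>
→ final value 3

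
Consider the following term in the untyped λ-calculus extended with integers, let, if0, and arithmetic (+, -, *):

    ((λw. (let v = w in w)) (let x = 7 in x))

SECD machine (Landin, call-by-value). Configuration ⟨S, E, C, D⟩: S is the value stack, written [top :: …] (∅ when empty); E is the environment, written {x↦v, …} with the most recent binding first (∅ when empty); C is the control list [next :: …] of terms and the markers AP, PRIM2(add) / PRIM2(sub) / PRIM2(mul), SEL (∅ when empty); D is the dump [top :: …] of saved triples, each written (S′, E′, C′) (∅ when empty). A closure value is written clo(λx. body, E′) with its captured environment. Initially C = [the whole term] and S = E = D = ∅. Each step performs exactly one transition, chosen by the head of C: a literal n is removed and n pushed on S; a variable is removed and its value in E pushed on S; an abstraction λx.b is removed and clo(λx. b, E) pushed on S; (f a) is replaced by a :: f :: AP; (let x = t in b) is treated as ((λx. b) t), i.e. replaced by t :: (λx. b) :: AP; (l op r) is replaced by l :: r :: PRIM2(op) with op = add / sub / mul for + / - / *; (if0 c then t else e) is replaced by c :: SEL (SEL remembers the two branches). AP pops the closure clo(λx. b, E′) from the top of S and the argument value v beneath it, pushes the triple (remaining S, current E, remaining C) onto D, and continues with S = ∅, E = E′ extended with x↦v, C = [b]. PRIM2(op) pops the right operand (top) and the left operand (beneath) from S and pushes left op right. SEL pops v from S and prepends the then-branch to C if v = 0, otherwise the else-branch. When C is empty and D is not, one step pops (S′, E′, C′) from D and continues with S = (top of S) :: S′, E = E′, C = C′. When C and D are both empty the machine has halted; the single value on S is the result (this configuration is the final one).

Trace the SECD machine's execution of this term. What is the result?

[0] <S=∅, E=∅, C=[((λw. (let v = w in w)) (let x = 7 in x))], D=∅>
[1] <S=∅, E=∅, C=[(let x = 7 in x) :: (λw. (let v = w in w)) :: AP], D=∅>
[2] <S=∅, E=∅, C=[7 :: (λx. x) :: AP :: (λw. (let v = w in w)) :: AP], D=∅>
[3] <S=[7], E=∅, C=[(λx. x) :: AP :: (λw. (let v = w in w)) :: AP], D=∅>
[4] <S=[clo(λx. x, ∅) :: 7], E=∅, C=[AP :: (λw. (let v = w in w)) :: AP], D=∅>
[5] <S=∅, E={x↦7}, C=[x], D=[(∅, ∅, [(λw. (let v = w in w)) :: AP])]>
[6] <S=[7], E={x↦7}, C=∅, D=[(∅, ∅, [(λw. (let v = w in w)) :: AP])]>
[7] <S=[7], E=∅, C=[(λw. (let v = w in w)) :: AP], D=∅>
[8] <S=[clo(λw. (let v = w in w), ∅) :: 7], E=∅, C=[AP], D=∅>
[9] <S=∅, E={w↦7}, C=[(let v = w in w)], D=[(∅, ∅, ∅)]>
[10] <S=∅, E={w↦7}, C=[w :: (λv. w) :: AP], D=[(∅, ∅, ∅)]>
[11] <S=[7], E={w↦7}, C=[(λv. w) :: AP], D=[(∅, ∅, ∅)]>
[12] <S=[clo(λv. w, {w↦7}) :: 7], E={w↦7}, C=[AP], D=[(∅, ∅, ∅)]>
[13] <S=∅, E={v↦7, w↦7}, C=[w], D=[(∅, {w↦7}, ∅) :: (∅, ∅, ∅)]>
[14] <S=[7], E={v↦7, w↦7}, C=∅, D=[(∅, {w↦7}, ∅) :: (∅, ∅, ∅)]>
[15] <S=[7], E={w↦7}, C=∅, D=[(∅, ∅, ∅)]>
[16] <S=[7], E=∅, C=∅, D=∅>
→ final value 7

Answer: 7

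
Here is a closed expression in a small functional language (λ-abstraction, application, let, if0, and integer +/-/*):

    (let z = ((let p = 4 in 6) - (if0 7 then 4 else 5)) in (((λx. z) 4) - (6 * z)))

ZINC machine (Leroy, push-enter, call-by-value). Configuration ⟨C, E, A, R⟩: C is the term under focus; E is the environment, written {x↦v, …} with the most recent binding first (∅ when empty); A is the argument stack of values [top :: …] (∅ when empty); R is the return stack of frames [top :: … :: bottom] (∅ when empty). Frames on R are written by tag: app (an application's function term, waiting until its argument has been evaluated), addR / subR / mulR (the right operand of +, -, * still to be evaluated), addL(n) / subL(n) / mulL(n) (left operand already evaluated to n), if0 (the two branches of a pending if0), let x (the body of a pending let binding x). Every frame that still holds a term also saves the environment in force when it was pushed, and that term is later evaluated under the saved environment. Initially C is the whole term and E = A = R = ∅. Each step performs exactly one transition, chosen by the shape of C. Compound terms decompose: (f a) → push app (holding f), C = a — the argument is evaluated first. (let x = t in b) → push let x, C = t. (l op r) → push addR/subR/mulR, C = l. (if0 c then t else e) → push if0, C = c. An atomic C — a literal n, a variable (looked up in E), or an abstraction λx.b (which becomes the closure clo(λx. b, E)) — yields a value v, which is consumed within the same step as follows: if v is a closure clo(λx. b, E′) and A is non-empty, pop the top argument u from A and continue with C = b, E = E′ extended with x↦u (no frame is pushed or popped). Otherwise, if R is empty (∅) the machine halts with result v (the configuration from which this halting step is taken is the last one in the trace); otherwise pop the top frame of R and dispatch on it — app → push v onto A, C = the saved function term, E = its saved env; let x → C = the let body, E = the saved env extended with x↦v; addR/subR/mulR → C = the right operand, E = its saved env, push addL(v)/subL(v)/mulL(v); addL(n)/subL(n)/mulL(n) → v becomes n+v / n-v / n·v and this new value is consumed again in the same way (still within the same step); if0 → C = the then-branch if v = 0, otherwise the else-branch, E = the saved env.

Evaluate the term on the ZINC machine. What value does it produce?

Answer: -5

Execution trace:
t=0: [C=(let z = ((let p = 4 in 6) - (if0 7 then 4 else 5)) in (((λx. z) 4) - (6 * z))) | E=∅ | A=∅ | R=∅]
t=1: [C=((let p = 4 in 6) - (if0 7 then 4 else 5)) | E=∅ | A=∅ | R=[let z]]
t=2: [C=(let p = 4 in 6) | E=∅ | A=∅ | R=[subR :: let z]]
t=3: [C=4 | E=∅ | A=∅ | R=[let p :: subR :: let z]]
t=4: [C=6 | E={p↦4} | A=∅ | R=[subR :: let z]]
t=5: [C=(if0 7 then 4 else 5) | E=∅ | A=∅ | R=[subL(6) :: let z]]
t=6: [C=7 | E=∅ | A=∅ | R=[if0 :: subL(6) :: let z]]
t=7: [C=5 | E=∅ | A=∅ | R=[subL(6) :: let z]]
t=8: [C=(((λx. z) 4) - (6 * z)) | E={z↦1} | A=∅ | R=∅]
t=9: [C=((λx. z) 4) | E={z↦1} | A=∅ | R=[subR]]
t=10: [C=4 | E={z↦1} | A=∅ | R=[app :: subR]]
t=11: [C=(λx. z) | E={z↦1} | A=[4] | R=[subR]]
t=12: [C=z | E={x↦4, z↦1} | A=∅ | R=[subR]]
t=13: [C=(6 * z) | E={z↦1} | A=∅ | R=[subL(1)]]
t=14: [C=6 | E={z↦1} | A=∅ | R=[mulR :: subL(1)]]
t=15: [C=z | E={z↦1} | A=∅ | R=[mulL(6) :: subL(1)]]
→ final value -5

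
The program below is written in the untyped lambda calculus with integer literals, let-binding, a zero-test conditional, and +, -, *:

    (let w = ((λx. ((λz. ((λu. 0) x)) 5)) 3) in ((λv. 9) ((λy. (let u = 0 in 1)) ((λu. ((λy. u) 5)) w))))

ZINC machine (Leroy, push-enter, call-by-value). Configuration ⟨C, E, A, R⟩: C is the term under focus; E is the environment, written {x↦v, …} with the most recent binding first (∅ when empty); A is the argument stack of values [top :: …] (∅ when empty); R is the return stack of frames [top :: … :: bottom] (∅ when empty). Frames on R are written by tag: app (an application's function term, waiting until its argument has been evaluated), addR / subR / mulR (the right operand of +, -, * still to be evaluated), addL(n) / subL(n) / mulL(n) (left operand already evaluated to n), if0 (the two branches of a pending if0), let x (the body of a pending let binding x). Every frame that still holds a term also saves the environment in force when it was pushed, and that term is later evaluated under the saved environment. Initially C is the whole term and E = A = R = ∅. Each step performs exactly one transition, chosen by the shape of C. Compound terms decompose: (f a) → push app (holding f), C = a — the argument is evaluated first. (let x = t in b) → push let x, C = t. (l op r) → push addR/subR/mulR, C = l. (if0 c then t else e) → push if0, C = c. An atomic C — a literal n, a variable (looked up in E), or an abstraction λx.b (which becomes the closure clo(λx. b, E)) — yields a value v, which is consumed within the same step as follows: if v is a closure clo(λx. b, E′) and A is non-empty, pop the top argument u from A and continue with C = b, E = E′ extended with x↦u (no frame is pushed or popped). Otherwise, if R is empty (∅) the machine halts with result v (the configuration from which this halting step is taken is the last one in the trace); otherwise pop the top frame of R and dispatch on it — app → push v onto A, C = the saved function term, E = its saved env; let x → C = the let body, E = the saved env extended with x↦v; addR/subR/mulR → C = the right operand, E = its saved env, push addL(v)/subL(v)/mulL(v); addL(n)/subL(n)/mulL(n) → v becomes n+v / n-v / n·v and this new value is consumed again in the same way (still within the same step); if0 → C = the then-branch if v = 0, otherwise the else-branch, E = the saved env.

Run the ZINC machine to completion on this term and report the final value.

t=0: <C=(let w = ((λx. ((λz. ((λu. 0) x)) 5)) 3) in ((λv. 9) ((λy. (let u = 0 in 1)) ((λu. ((λy. u) 5)) w)))), E=∅, A=∅, R=∅>
t=1: <C=((λx. ((λz. ((λu. 0) x)) 5)) 3), E=∅, A=∅, R=[let w]>
t=2: <C=3, E=∅, A=∅, R=[app :: let w]>
t=3: <C=(λx. ((λz. ((λu. 0) x)) 5)), E=∅, A=[3], R=[let w]>
t=4: <C=((λz. ((λu. 0) x)) 5), E={x↦3}, A=∅, R=[let w]>
t=5: <C=5, E={x↦3}, A=∅, R=[app :: let w]>
t=6: <C=(λz. ((λu. 0) x)), E={x↦3}, A=[5], R=[let w]>
t=7: <C=((λu. 0) x), E={z↦5, x↦3}, A=∅, R=[let w]>
t=8: <C=x, E={z↦5, x↦3}, A=∅, R=[app :: let w]>
t=9: <C=(λu. 0), E={z↦5, x↦3}, A=[3], R=[let w]>
t=10: <C=0, E={u↦3, z↦5, x↦3}, A=∅, R=[let w]>
t=11: <C=((λv. 9) ((λy. (let u = 0 in 1)) ((λu. ((λy. u) 5)) w))), E={w↦0}, A=∅, R=∅>
t=12: <C=((λy. (let u = 0 in 1)) ((λu. ((λy. u) 5)) w)), E={w↦0}, A=∅, R=[app]>
t=13: <C=((λu. ((λy. u) 5)) w), E={w↦0}, A=∅, R=[app :: app]>
t=14: <C=w, E={w↦0}, A=∅, R=[app :: app :: app]>
t=15: <C=(λu. ((λy. u) 5)), E={w↦0}, A=[0], R=[app :: app]>
t=16: <C=((λy. u) 5), E={u↦0, w↦0}, A=∅, R=[app :: app]>
t=17: <C=5, E={u↦0, w↦0}, A=∅, R=[app :: app :: app]>
t=18: <C=(λy. u), E={u↦0, w↦0}, A=[5], R=[app :: app]>
t=19: <C=u, E={y↦5, u↦0, w↦0}, A=∅, R=[app :: app]>
t=20: <C=(λy. (let u = 0 in 1)), E={w↦0}, A=[0], R=[app]>
t=21: <C=(let u = 0 in 1), E={y↦0, w↦0}, A=∅, R=[app]>
t=22: <C=0, E={y↦0, w↦0}, A=∅, R=[let u :: app]>
t=23: <C=1, E={u↦0, y↦0, w↦0}, A=∅, R=[app]>
t=24: <C=(λv. 9), E={w↦0}, A=[1], R=∅>
t=25: <C=9, E={v↦1, w↦0}, A=∅, R=∅>
→ final value 9

Answer: 9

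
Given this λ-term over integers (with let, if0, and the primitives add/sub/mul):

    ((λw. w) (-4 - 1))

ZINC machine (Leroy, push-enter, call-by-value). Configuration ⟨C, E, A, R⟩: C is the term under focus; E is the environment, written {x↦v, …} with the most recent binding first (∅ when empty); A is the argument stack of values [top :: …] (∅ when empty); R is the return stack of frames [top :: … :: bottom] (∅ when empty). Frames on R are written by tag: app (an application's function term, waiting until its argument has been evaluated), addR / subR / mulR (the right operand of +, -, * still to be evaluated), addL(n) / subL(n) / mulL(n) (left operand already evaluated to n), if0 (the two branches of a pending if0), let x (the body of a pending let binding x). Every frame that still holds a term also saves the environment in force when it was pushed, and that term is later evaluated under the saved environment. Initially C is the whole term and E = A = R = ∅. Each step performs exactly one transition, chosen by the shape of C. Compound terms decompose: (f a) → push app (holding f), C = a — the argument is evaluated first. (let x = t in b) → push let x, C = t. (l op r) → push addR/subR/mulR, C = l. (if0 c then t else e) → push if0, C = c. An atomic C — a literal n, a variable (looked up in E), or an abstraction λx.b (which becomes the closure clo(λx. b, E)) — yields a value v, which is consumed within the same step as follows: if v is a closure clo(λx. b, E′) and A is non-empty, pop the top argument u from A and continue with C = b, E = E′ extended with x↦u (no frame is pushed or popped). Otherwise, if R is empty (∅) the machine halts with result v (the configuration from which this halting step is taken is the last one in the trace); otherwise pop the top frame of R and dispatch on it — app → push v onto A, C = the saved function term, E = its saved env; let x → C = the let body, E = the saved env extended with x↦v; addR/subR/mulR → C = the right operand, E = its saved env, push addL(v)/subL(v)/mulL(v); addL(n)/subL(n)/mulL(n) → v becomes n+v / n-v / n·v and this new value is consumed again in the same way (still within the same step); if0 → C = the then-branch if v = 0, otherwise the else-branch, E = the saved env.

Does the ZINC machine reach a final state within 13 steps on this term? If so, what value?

Answer: -5

Execution trace:
step 0: ⟨C=((λw. w) (-4 - 1)); E=∅; A=∅; R=∅⟩
step 1: ⟨C=(-4 - 1); E=∅; A=∅; R=[app]⟩
step 2: ⟨C=-4; E=∅; A=∅; R=[subR :: app]⟩
step 3: ⟨C=1; E=∅; A=∅; R=[subL(-4) :: app]⟩
step 4: ⟨C=(λw. w); E=∅; A=[-5]; R=∅⟩
step 5: ⟨C=w; E={w↦-5}; A=∅; R=∅⟩
→ final value -5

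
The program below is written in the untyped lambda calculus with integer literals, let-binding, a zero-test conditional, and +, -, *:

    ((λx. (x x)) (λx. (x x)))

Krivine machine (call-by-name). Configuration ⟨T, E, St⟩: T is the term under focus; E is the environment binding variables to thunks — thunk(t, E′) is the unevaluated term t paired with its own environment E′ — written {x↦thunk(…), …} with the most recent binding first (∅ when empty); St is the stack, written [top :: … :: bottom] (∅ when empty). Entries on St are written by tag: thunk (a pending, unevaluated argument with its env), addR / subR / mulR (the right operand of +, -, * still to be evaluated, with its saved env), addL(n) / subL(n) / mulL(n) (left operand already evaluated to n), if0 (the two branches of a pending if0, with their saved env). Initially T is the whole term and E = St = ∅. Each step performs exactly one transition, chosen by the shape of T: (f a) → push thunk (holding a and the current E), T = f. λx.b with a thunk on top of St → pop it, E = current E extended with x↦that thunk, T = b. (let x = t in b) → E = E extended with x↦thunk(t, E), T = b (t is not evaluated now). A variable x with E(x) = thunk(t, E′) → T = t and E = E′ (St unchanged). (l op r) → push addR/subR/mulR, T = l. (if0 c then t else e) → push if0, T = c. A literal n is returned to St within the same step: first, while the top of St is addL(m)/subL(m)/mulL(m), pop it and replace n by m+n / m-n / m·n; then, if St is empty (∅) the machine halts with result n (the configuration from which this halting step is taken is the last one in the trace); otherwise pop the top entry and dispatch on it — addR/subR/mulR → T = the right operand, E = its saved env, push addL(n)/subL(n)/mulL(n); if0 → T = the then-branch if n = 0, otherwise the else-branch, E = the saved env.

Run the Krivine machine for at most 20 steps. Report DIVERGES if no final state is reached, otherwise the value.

[0] ⟨T=((λx. (x x)) (λx. (x x))); E=∅; St=∅⟩
[1] ⟨T=(λx. (x x)); E=∅; St=[thunk]⟩
[2] ⟨T=(x x); E={x↦thunk((λx. (x x)), ∅)}; St=∅⟩
[3] ⟨T=x; E={x↦thunk((λx. (x x)), ∅)}; St=[thunk]⟩
[4] ⟨T=(λx. (x x)); E=∅; St=[thunk]⟩
[5] ⟨T=(x x); E={x↦thunk(x, {x↦thunk((λx. (x x)), ∅)})}; St=∅⟩
[6] ⟨T=x; E={x↦thunk(x, {x↦thunk((λx. (x x)), ∅)})}; St=[thunk]⟩
[7] ⟨T=x; E={x↦thunk((λx. (x x)), ∅)}; St=[thunk]⟩
[8] ⟨T=(λx. (x x)); E=∅; St=[thunk]⟩
[9] ⟨T=(x x); E={x↦thunk(x, {x↦thunk(x, {x↦thunk((λx. (x x)), ∅)})})}; St=∅⟩
[10] ⟨T=x; E={x↦thunk(x, {x↦thunk(x, {x↦thunk((λx. (x x)), ∅)})})}; St=[thunk]⟩
[11] ⟨T=x; E={x↦thunk(x, {x↦thunk((λx. (x x)), ∅)})}; St=[thunk]⟩
[12] ⟨T=x; E={x↦thunk((λx. (x x)), ∅)}; St=[thunk]⟩
[13] ⟨T=(λx. (x x)); E=∅; St=[thunk]⟩
[14] ⟨T=(x x); E={x↦thunk(x, {x↦thunk(x, {x↦thunk(x, {x↦thunk((λx. (x x)), ∅)})})})}; St=∅⟩
[15] ⟨T=x; E={x↦thunk(x, {x↦thunk(x, {x↦thunk(x, {x↦thunk((λx. (x x)), ∅)})})})}; St=[thunk]⟩
[16] ⟨T=x; E={x↦thunk(x, {x↦thunk(x, {x↦thunk((λx. (x x)), ∅)})})}; St=[thunk]⟩
[17] ⟨T=x; E={x↦thunk(x, {x↦thunk((λx. (x x)), ∅)})}; St=[thunk]⟩
[18] ⟨T=x; E={x↦thunk((λx. (x x)), ∅)}; St=[thunk]⟩
[19] ⟨T=(λx. (x x)); E=∅; St=[thunk]⟩
[20] ⟨T=(x x); E={x↦thunk(x, {x↦thunk(x, {x↦thunk(x, {x↦thunk(x, {x↦thunk((λx. (x x)), ∅)})})})})}; St=∅⟩
→ 20 transitions taken and the configuration is still not final: no result within 20 steps

Answer: DIVERGES (no final state within 20 steps)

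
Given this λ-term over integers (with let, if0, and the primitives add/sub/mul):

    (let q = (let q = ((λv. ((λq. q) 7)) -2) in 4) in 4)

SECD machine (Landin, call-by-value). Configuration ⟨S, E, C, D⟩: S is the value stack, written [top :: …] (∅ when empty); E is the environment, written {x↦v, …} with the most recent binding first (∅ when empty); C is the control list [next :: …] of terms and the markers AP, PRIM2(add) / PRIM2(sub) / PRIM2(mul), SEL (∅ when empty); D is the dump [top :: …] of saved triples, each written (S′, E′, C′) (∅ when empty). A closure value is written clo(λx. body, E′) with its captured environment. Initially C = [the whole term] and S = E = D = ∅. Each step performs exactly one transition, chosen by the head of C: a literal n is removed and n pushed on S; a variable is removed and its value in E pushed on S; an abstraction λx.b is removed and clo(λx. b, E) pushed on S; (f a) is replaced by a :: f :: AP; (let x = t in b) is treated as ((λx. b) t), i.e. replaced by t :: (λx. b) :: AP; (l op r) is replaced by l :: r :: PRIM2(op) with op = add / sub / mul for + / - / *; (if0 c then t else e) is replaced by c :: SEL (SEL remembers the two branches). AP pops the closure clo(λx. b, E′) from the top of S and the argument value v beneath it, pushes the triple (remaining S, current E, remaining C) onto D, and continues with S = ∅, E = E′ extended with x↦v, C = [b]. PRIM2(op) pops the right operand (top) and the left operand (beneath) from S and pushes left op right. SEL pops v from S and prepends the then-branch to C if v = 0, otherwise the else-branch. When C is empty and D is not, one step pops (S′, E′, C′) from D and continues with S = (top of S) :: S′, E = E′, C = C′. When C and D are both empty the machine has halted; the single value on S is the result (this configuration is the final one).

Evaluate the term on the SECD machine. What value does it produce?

Answer: 4

Machine steps:
t=0: ⟨S=∅; E=∅; C=[(let q = (let q = ((λv. ((λq. q) 7)) -2) in 4) in 4)]; D=∅⟩
t=1: ⟨S=∅; E=∅; C=[(let q = ((λv. ((λq. q) 7)) -2) in 4) :: (λq. 4) :: AP]; D=∅⟩
t=2: ⟨S=∅; E=∅; C=[((λv. ((λq. q) 7)) -2) :: (λq. 4) :: AP :: (λq. 4) :: AP]; D=∅⟩
t=3: ⟨S=∅; E=∅; C=[-2 :: (λv. ((λq. q) 7)) :: AP :: (λq. 4) :: AP :: (λq. 4) :: AP]; D=∅⟩
t=4: ⟨S=[-2]; E=∅; C=[(λv. ((λq. q) 7)) :: AP :: (λq. 4) :: AP :: (λq. 4) :: AP]; D=∅⟩
t=5: ⟨S=[clo(λv. ((λq. q) 7), ∅) :: -2]; E=∅; C=[AP :: (λq. 4) :: AP :: (λq. 4) :: AP]; D=∅⟩
t=6: ⟨S=∅; E={v↦-2}; C=[((λq. q) 7)]; D=[(∅, ∅, [(λq. 4) :: AP :: (λq. 4) :: AP])]⟩
t=7: ⟨S=∅; E={v↦-2}; C=[7 :: (λq. q) :: AP]; D=[(∅, ∅, [(λq. 4) :: AP :: (λq. 4) :: AP])]⟩
t=8: ⟨S=[7]; E={v↦-2}; C=[(λq. q) :: AP]; D=[(∅, ∅, [(λq. 4) :: AP :: (λq. 4) :: AP])]⟩
t=9: ⟨S=[clo(λq. q, {v↦-2}) :: 7]; E={v↦-2}; C=[AP]; D=[(∅, ∅, [(λq. 4) :: AP :: (λq. 4) :: AP])]⟩
t=10: ⟨S=∅; E={q↦7, v↦-2}; C=[q]; D=[(∅, {v↦-2}, ∅) :: (∅, ∅, [(λq. 4) :: AP :: (λq. 4) :: AP])]⟩
t=11: ⟨S=[7]; E={q↦7, v↦-2}; C=∅; D=[(∅, {v↦-2}, ∅) :: (∅, ∅, [(λq. 4) :: AP :: (λq. 4) :: AP])]⟩
t=12: ⟨S=[7]; E={v↦-2}; C=∅; D=[(∅, ∅, [(λq. 4) :: AP :: (λq. 4) :: AP])]⟩
t=13: ⟨S=[7]; E=∅; C=[(λq. 4) :: AP :: (λq. 4) :: AP]; D=∅⟩
t=14: ⟨S=[clo(λq. 4, ∅) :: 7]; E=∅; C=[AP :: (λq. 4) :: AP]; D=∅⟩
t=15: ⟨S=∅; E={q↦7}; C=[4]; D=[(∅, ∅, [(λq. 4) :: AP])]⟩
t=16: ⟨S=[4]; E={q↦7}; C=∅; D=[(∅, ∅, [(λq. 4) :: AP])]⟩
t=17: ⟨S=[4]; E=∅; C=[(λq. 4) :: AP]; D=∅⟩
t=18: ⟨S=[clo(λq. 4, ∅) :: 4]; E=∅; C=[AP]; D=∅⟩
t=19: ⟨S=∅; E={q↦4}; C=[4]; D=[(∅, ∅, ∅)]⟩
t=20: ⟨S=[4]; E={q↦4}; C=∅; D=[(∅, ∅, ∅)]⟩
t=21: ⟨S=[4]; E=∅; C=∅; D=∅⟩
→ final value 4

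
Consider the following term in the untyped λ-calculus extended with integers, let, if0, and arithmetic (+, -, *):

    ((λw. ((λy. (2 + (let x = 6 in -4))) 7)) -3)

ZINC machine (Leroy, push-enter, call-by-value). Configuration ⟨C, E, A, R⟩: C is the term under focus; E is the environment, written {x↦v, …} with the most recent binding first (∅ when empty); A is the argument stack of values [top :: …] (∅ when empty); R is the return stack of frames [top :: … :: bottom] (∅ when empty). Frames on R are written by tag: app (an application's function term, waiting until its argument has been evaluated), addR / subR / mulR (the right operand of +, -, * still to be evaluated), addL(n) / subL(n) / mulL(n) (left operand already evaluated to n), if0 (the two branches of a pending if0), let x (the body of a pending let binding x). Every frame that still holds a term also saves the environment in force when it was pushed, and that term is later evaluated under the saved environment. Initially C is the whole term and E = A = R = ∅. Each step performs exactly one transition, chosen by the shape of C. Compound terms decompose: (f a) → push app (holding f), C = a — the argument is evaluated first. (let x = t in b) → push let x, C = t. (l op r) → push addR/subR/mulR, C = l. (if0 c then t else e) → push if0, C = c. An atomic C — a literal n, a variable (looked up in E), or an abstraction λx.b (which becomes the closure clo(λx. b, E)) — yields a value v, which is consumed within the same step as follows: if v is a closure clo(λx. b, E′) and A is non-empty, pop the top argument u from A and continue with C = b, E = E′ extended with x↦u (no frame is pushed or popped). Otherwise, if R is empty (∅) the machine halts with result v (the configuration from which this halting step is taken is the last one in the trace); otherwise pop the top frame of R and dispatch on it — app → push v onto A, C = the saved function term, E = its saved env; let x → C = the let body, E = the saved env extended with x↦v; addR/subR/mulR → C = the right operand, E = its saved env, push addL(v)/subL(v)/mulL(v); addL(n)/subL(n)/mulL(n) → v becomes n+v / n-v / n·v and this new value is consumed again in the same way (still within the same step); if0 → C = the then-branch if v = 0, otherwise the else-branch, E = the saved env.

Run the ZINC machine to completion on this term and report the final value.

Answer: -2

Machine steps:
step 0: <C=((λw. ((λy. (2 + (let x = 6 in -4))) 7)) -3), E=∅, A=∅, R=∅>
step 1: <C=-3, E=∅, A=∅, R=[app]>
step 2: <C=(λw. ((λy. (2 + (let x = 6 in -4))) 7)), E=∅, A=[-3], R=∅>
step 3: <C=((λy. (2 + (let x = 6 in -4))) 7), E={w↦-3}, A=∅, R=∅>
step 4: <C=7, E={w↦-3}, A=∅, R=[app]>
step 5: <C=(λy. (2 + (let x = 6 in -4))), E={w↦-3}, A=[7], R=∅>
step 6: <C=(2 + (let x = 6 in -4)), E={y↦7, w↦-3}, A=∅, R=∅>
step 7: <C=2, E={y↦7, w↦-3}, A=∅, R=[addR]>
step 8: <C=(let x = 6 in -4), E={y↦7, w↦-3}, A=∅, R=[addL(2)]>
step 9: <C=6, E={y↦7, w↦-3}, A=∅, R=[let x :: addL(2)]>
step 10: <C=-4, E={x↦6, y↦7, w↦-3}, A=∅, R=[addL(2)]>
→ final value -2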